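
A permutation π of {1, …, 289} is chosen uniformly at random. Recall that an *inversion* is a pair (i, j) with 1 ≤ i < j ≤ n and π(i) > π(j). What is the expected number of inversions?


Write X = Σ X_I over the C(289, 2) = 41616 pairs i < j, with X_I the indicator of one inversion.
There are 41616 indicators.
For each fixed pair i < j, the values π(i) and π(j) are two distinct elements of {1, …, 289} in uniformly random order; by symmetry P[π(i) > π(j)] = 1/2.
By linearity: E[X] = 41616 · (1/2) = C(289, 2) · (1/2) = 41616/2 = 20808 ≈ 20808.0000.

E[X] = 20808 = 20808.0000.


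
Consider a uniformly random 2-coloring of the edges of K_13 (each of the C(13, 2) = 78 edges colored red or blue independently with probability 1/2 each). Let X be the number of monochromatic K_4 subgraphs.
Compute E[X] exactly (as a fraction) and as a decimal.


Let X = Σ_S X_S over the C(13, 4) = 715 subsets S of size 4, where X_S = 1 if the K_4 on S is monochromatic.
For a fixed S, the K_4 on S has C(4, 2) = 6 edges. P[all 6 edges red] = (1/2)^6, and likewise for blue, so P[monochromatic] = 2·(1/2)^6 = 2^{1 − 6} = 1/32.
Summing: E[X] = C(13, 4) · 2^{1 − 6} = 715 · 1/32 = 715/32.
Numerically: E[X] ≈ 22.3438.

E[X] = C(13,4)·2^(1−C(4,2)) = 715/32 ≈ 22.3438.


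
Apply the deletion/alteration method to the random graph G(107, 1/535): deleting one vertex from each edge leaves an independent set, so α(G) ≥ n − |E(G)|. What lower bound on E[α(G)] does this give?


E[|E(G)|] = C(107, 2)·p = 5671 · (1/535) = 53/5.
E[α(G)] ≥ n − E[|E(G)|] = 107 − 53/5 = 482/5.
Numerically: ≈ 96.40000.
(This is only a lower bound; the true E[α(G)] may be larger.)

E[α(G)] ≥ 482/5 ≈ 96.40000.


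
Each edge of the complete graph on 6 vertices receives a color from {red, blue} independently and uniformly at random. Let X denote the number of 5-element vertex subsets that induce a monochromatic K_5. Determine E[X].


Let X = Σ_S X_S over the C(6, 5) = 6 subsets S of size 5, where X_S = 1 if the K_5 on S is monochromatic.
For a fixed S, the K_5 on S has C(5, 2) = 10 edges. P[all 10 edges red] = (1/2)^10, and likewise for blue, so P[monochromatic] = 2·(1/2)^10 = 2^{1 − 10} = 1/512.
Summing: E[X] = C(6, 5) · 2^{1 − 10} = 6 · 1/512 = 3/256.
Numerically: E[X] ≈ 0.0117.

E[X] = C(6,5)·2^(1−C(5,2)) = 3/256 ≈ 0.0117.


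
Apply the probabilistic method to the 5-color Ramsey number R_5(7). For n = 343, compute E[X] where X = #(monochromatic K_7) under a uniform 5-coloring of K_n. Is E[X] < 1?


E[X] = C(343, 7) · 5^{1 − 21} = 104200375748469 · 5^{−20} = 104200375748469/95367431640625.
As a reduced fraction: E[X] = 104200375748469/95367431640625 ≈ 1.09262.
Is E[X] < 1? NO.
Since E[X] ≥ 1, the first-moment bound is inconclusive at n = 343; it does NOT by itself certify R_5(7) > 343.

E[X] = 104200375748469/95367431640625 ≈ 1.09262; E[X] ≥ 1; first-moment method inconclusive here.


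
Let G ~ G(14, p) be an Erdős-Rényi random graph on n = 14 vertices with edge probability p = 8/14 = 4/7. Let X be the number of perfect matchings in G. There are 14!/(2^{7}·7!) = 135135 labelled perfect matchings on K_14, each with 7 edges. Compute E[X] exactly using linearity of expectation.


K_14 has 14!/(2^{7}·7!) = 135135 labelled perfect matchings.
For each such perfect matching H, let X_H = 1 if all 7 edges of H are present in G. Then P[X_H = 1] = p^{7} = (4/7)^{7} = 16384/823543.
By linearity: E[X] = Σ_H E[X_H] = 135135 · p^{7} = 135135 · 16384/823543 = 316293120/117649.
Numerically: E[X] ≈ 2.69e+03.

E[X] = 135135 · (4/7)^{7} = 316293120/117649 ≈ 2.69e+03.


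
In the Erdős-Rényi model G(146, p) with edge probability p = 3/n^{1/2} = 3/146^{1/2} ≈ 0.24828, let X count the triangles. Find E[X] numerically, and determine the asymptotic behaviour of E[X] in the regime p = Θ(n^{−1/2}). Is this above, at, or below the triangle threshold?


Number of potential triangles: C(146, 3) = 508080.
Each occurs with probability p³ ≈ (0.24828)³ ≈ 1.5305040e-02.
By linearity: E[X] = C(146, 3)·p³ ≈ 508080 · 1.5305040e-02 ≈ 7776.18493.
Since α = 1/2 < 1, p = c/n^{1/2} ≫ 1/n is above the triangle threshold p ~ 1/n. Asymptotically E[X] ~ (c³/6)·n^{3(1−α)} = (3³/6)·n^{1.5} → ∞; triangles are abundant w.h.p.

E[X] ≈ 7776.18493; in regime p = Θ(1/n^{1/2}) E[X] diverges (above the triangle threshold p ~ 1/n).


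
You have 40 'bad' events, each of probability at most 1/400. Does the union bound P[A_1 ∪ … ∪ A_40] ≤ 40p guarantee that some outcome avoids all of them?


Union bound: P[∪_{i=1}^{40} A_i] ≤ Σ_i P[A_i] ≤ 40·p = 40·(1/400) = 1/10.
Numerically: 1/10 ≈ 0.1000000.
Is 1/10 < 1? YES.
Since P[∪ A_i] ≤ 1/10 < 1, the complement has P[∩ A_i^c] ≥ 1 − 1/10 = 9/10 > 0, so some outcome avoids every A_i.

40·p = 1/10 ≈ 0.1000000; existence CERTIFIED by the union bound.


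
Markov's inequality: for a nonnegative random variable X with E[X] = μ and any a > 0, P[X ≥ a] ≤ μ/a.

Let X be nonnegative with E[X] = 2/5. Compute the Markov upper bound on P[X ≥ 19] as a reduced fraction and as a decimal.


μ = E[X] = 2/5, a = 19.
Markov: P[X ≥ 19] ≤ μ/a = (2/5)/19 = 2/95.
Numerically: ≈ 0.0211.
(Since a = 19 > μ = 0.4000, the bound 2/95 is < 1 and informative.)

P[X ≥ 19] ≤ 2/95 ≈ 0.0211.


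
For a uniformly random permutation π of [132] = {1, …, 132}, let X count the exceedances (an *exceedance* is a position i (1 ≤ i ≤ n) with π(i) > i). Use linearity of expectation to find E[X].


Write X = Σ_{i=1}^{132} X_i, where X_i = 1_{π(i) > i}.
For each fixed i, π(i) is uniform over {1, …, 132} (marginal of a uniform permutation), so P[π(i) > i] = (n − i)/n. Summing: Σ_{i=1}^{132} (n − i)/n = (0 + 1 + … + 131)/132 = 132(132 − 1)/(2·132) = (132 − 1)/2.
Hence E[X] = Σ_{i=1}^{132} (132 − i)/132 = 131/2 ≈ 65.500000.

E[X] = 131/2 = 65.500000.


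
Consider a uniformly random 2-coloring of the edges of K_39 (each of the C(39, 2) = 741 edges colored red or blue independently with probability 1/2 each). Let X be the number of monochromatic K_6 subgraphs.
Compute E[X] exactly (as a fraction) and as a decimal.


Let X = Σ_S X_S over the C(39, 6) = 3262623 subsets S of size 6, where X_S = 1 if the K_6 on S is monochromatic.
For a fixed S, the K_6 on S has C(6, 2) = 15 edges. P[all 15 edges red] = (1/2)^15, and likewise for blue, so P[monochromatic] = 2·(1/2)^15 = 2^{1 − 15} = 1/16384.
Summing: E[X] = C(39, 6) · 2^{1 − 15} = 3262623 · 1/16384 = 3262623/16384.
Numerically: E[X] ≈ 199.135.

E[X] = C(39,6)·2^(1−C(6,2)) = 3262623/16384 ≈ 199.135.


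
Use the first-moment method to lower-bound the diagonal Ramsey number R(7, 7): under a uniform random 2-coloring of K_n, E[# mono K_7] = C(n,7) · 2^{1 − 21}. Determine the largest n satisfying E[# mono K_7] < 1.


We need C(n, 7) · 2^{1 − 21} < 1, i.e. C(n, 7) < 2^{21 − 1} = 1048576.
Check values of n near the boundary:
  n = 22: C(22, 7) = 170544; 170544 < 1048576? YES
  n = 23: C(23, 7) = 245157; 245157 < 1048576? YES
  n = 24: C(24, 7) = 346104; 346104 < 1048576? YES
  n = 25: C(25, 7) = 480700; 480700 < 1048576? YES
  n = 26: C(26, 7) = 657800; 657800 < 1048576? YES
  n = 27: C(27, 7) = 888030; 888030 < 1048576? YES
  n = 28: C(28, 7) = 1184040; 1184040 < 1048576? NO
  n = 29: C(29, 7) = 1560780; 1560780 < 1048576? NO
The largest n with C(n, 7) < 1048576 is n = 27 (where E[X] = 444015/524288 ≈ 0.8468914). Hence R(7, 7) > 27, i.e. R(7, 7) ≥ 28.

Largest n = 27; hence R(7, 7) > 27.


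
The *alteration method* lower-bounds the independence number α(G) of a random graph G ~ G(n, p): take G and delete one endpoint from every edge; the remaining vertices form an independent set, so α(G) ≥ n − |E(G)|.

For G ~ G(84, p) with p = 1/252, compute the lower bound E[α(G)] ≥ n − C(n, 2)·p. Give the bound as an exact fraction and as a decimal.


E[|E(G)|] = C(84, 2)·p = 3486 · (1/252) = 83/6.
E[α(G)] ≥ n − E[|E(G)|] = 84 − 83/6 = 421/6.
Numerically: ≈ 70.16667.
(This is only a lower bound; the true E[α(G)] may be larger.)

E[α(G)] ≥ 421/6 ≈ 70.16667.


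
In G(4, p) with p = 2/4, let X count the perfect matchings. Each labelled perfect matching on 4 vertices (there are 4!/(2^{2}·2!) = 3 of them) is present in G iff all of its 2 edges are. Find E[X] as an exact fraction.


K_4 has 4!/(2^{2}·2!) = 3 labelled perfect matchings.
For each such perfect matching H, let X_H = 1 if all 2 edges of H are present in G. Then P[X_H = 1] = p^{2} = (1/2)^{2} = 1/4.
Summing the indicators: E[X] = Σ_H E[X_H] = 3 · p^{2} = 3 · 1/4 = 3/4.
Numerically: E[X] ≈ 0.75.

E[X] = 3 · (1/2)^{2} = 3/4 ≈ 0.75.


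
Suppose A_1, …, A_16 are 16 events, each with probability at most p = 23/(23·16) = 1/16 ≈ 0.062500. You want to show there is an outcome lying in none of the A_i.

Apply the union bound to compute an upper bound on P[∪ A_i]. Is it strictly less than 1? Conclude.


Union bound: P[∪_{i=1}^{16} A_i] ≤ Σ_i P[A_i] ≤ 16·p = 16·(1/16) = 1.
Numerically: 1 ≈ 1.000000.
Is 1 < 1? NO.
Since the bound 1 is ≥ 1, the union bound is uninformative here; it does NOT by itself certify existence.

16·p = 1 ≈ 1.000000; existence NOT certified by the union bound.


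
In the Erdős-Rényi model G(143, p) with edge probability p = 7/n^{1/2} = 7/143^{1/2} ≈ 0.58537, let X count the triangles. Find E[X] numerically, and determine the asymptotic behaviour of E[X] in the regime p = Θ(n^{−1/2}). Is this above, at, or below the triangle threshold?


Number of potential triangles: C(143, 3) = 477191.
Each occurs with probability p³ ≈ (0.58537)³ ≈ 2.0058113e-01.
By linearity: E[X] = C(143, 3)·p³ ≈ 477191 · 2.0058113e-01 ≈ 95715.50785.
Since α = 1/2 < 1, p = c/n^{1/2} ≫ 1/n is above the triangle threshold p ~ 1/n. Asymptotically E[X] ~ (c³/6)·n^{3(1−α)} = (7³/6)·n^{1.5} → ∞; triangles are abundant w.h.p.

E[X] ≈ 95715.50785; in regime p = Θ(1/n^{1/2}) E[X] diverges (above the triangle threshold p ~ 1/n).


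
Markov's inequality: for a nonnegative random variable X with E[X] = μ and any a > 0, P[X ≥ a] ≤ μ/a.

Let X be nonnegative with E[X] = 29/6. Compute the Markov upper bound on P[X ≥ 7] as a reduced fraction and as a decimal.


μ = E[X] = 29/6, a = 7.
Markov: P[X ≥ 7] ≤ μ/a = (29/6)/7 = 29/42.
Numerically: ≈ 0.690.
(Since a = 7 > μ = 4.833, the bound 29/42 is < 1 and informative.)

P[X ≥ 7] ≤ 29/42 ≈ 0.690.


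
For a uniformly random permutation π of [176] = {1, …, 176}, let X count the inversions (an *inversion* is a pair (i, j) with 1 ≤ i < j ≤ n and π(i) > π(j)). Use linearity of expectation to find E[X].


Write X = Σ X_I over the C(176, 2) = 15400 pairs i < j, with X_I the indicator of one inversion.
There are 15400 indicators.
For each fixed pair i < j, the values π(i) and π(j) are two distinct elements of {1, …, 176} in uniformly random order; by symmetry P[π(i) > π(j)] = 1/2.
By linearity: E[X] = 15400 · (1/2) = C(176, 2) · (1/2) = 15400/2 = 7700 ≈ 7700.0000.

E[X] = 7700 = 7700.0000.


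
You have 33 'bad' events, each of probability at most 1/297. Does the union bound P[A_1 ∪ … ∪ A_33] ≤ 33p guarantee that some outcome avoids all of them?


Union bound: P[∪_{i=1}^{33} A_i] ≤ Σ_i P[A_i] ≤ 33·p = 33·(1/297) = 1/9.
Numerically: 1/9 ≈ 0.11111.
Is 1/9 < 1? YES.
Since P[∪ A_i] ≤ 1/9 < 1, the complement has P[∩ A_i^c] ≥ 1 − 1/9 = 8/9 > 0, so some outcome avoids every A_i.

33·p = 1/9 ≈ 0.11111; existence CERTIFIED by the union bound.


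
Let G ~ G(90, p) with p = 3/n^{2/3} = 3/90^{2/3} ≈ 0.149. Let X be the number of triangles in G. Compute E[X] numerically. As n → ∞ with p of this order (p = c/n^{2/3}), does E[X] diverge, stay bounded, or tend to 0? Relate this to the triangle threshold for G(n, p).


Number of potential triangles: C(90, 3) = 117480.
Each occurs with probability p³ ≈ (0.149)³ ≈ 3.33333e-03.
By linearity: E[X] = C(90, 3)·p³ ≈ 117480 · 3.33333e-03 ≈ 391.600.
Since α = 2/3 < 1, p = c/n^{2/3} ≫ 1/n is above the triangle threshold p ~ 1/n. Asymptotically E[X] ~ (c³/6)·n^{3(1−α)} = (3³/6)·n^{1} → ∞; triangles are abundant w.h.p.

E[X] ≈ 391.600; in regime p = Θ(1/n^{2/3}) E[X] diverges (above the triangle threshold p ~ 1/n).


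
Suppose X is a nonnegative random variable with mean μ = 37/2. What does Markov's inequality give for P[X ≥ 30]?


μ = E[X] = 37/2, a = 30.
Markov: P[X ≥ 30] ≤ μ/a = (37/2)/30 = 37/60.
Numerically: ≈ 0.617.
(Since a = 30 > μ = 18.500, the bound 37/60 is < 1 and informative.)

P[X ≥ 30] ≤ 37/60 ≈ 0.617.


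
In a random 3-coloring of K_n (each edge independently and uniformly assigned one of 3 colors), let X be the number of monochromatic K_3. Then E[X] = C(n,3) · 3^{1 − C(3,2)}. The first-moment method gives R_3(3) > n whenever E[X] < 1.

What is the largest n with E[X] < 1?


We need C(n, 3) · 3^{1 − 3} < 1, i.e. C(n, 3) < 3^{3 − 1} = 9.
Check values of n near the boundary:
  n = 3: C(3, 3) = 1; 1 < 9? YES
  n = 4: C(4, 3) = 4; 4 < 9? YES
  n = 5: C(5, 3) = 10; 10 < 9? NO
  n = 6: C(6, 3) = 20; 20 < 9? NO
  n = 7: C(7, 3) = 35; 35 < 9? NO
The largest n with C(n, 3) < 9 is n = 4 (where E[X] = 4/9 ≈ 0.444). Hence R_3(3) > 4, i.e. R_3(3) ≥ 5.

Largest n = 4; hence R_3(3) > 4.


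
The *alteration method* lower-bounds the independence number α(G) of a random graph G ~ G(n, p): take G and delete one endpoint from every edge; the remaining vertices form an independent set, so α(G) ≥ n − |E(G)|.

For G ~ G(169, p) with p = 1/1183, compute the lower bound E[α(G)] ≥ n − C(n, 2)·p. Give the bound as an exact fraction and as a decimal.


E[|E(G)|] = C(169, 2)·p = 14196 · (1/1183) = 12.
E[α(G)] ≥ n − E[|E(G)|] = 169 − 12 = 157.
Numerically: ≈ 157.0000.
(This is only a lower bound; the true E[α(G)] may be larger.)

E[α(G)] ≥ 157 ≈ 157.0000.


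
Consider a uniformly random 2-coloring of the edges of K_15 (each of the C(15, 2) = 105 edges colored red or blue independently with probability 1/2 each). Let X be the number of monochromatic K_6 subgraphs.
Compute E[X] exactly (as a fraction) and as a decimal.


Let X = Σ_S X_S over the C(15, 6) = 5005 subsets S of size 6, where X_S = 1 if the K_6 on S is monochromatic.
For a fixed S, the K_6 on S has C(6, 2) = 15 edges. P[all 15 edges red] = (1/2)^15, and likewise for blue, so P[monochromatic] = 2·(1/2)^15 = 2^{1 − 15} = 1/16384.
Summing: E[X] = C(15, 6) · 2^{1 − 15} = 5005 · 1/16384 = 5005/16384.
Numerically: E[X] ≈ 0.30548.

E[X] = C(15,6)·2^(1−C(6,2)) = 5005/16384 ≈ 0.30548.


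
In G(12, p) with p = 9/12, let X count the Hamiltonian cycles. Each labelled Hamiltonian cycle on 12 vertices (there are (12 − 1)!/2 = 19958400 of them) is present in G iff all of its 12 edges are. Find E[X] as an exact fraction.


K_12 has (12 − 1)!/2 = 19958400 labelled Hamiltonian cycles.
For each such Hamiltonian cycle H, let X_H = 1 if all 12 edges of H are present in G. Then P[X_H = 1] = p^{12} = (3/4)^{12} = 531441/16777216.
By linearity of expectation: E[X] = Σ_H E[X_H] = 19958400 · p^{12} = 19958400 · 531441/16777216 = 82864937925/131072.
Numerically: E[X] ≈ 6.322e+05.

E[X] = 19958400 · (3/4)^{12} = 82864937925/131072 ≈ 6.322e+05.


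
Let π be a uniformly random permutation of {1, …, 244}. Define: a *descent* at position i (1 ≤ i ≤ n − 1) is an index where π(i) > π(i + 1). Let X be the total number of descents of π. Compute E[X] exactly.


Write X = Σ X_I over i = 1, …, 243, with X_I the indicator of one descent.
There are 243 indicators.
For each fixed i, the pair (π(i), π(i+1)) is a uniformly random ordered pair of distinct values from {1, …, 244}; by symmetry P[π(i) > π(i+1)] = 1/2.
By linearity: E[X] = 243 · (1/2) = (244 − 1) · (1/2) = 243/2 ≈ 121.500000.

E[X] = 243/2 = 121.500000.


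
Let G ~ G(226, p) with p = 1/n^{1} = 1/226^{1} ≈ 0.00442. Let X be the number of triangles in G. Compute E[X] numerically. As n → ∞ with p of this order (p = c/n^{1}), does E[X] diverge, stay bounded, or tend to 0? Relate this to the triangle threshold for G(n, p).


Number of potential triangles: C(226, 3) = 1898400.
Each occurs with probability p³ ≈ (0.00442)³ ≈ 8.66313e-08.
By linearity: E[X] = C(226, 3)·p³ ≈ 1898400 · 8.66313e-08 ≈ 0.164.
Here α = 1, so p = 1/n is exactly at the triangle threshold p ~ 1/n. Asymptotically E[X] → c³/6 = 1³/6 = 1/6 ≈ 0.167, a bounded constant. In this regime the triangle count is asymptotically Poisson(c³/6).

E[X] ≈ 0.164; in regime p = Θ(1/n^{1}) E[X] stays bounded (at the triangle threshold p ~ 1/n).


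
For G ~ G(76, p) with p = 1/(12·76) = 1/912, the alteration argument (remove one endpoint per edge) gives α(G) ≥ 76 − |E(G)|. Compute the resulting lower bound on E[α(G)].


E[|E(G)|] = C(76, 2)·p = 2850 · (1/912) = 25/8.
E[α(G)] ≥ n − E[|E(G)|] = 76 − 25/8 = 583/8.
Numerically: ≈ 72.8750.
(This is only a lower bound; the true E[α(G)] may be larger.)

E[α(G)] ≥ 583/8 ≈ 72.8750.


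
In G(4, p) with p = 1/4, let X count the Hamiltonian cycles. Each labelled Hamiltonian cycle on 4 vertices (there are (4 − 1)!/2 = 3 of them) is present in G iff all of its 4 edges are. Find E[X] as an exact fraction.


K_4 has (4 − 1)!/2 = 3 labelled Hamiltonian cycles.
For each such Hamiltonian cycle H, let X_H = 1 if all 4 edges of H are present in G. Then P[X_H = 1] = p^{4} = (1/4)^{4} = 1/256.
By linearity of expectation: E[X] = Σ_H E[X_H] = 3 · p^{4} = 3 · 1/256 = 3/256.
Numerically: E[X] ≈ 0.01172.

E[X] = 3 · (1/4)^{4} = 3/256 ≈ 0.01172.


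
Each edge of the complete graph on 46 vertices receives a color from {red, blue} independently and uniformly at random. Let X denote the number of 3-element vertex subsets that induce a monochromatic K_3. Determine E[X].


Let X = Σ_S X_S over the C(46, 3) = 15180 subsets S of size 3, where X_S = 1 if the K_3 on S is monochromatic.
For a fixed S, the K_3 on S has C(3, 2) = 3 edges. P[all 3 edges red] = (1/2)^3, and likewise for blue, so P[monochromatic] = 2·(1/2)^3 = 2^{1 − 3} = 1/4.
By linearity of expectation: E[X] = C(46, 3) · 2^{1 − 3} = 15180 · 1/4 = 3795.
Numerically: E[X] ≈ 3795.0000.

E[X] = C(46,3)·2^(1−C(3,2)) = 3795 ≈ 3795.0000.


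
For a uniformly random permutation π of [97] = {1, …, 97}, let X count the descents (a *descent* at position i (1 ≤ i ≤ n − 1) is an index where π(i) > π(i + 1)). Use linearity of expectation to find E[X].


Write X = Σ X_I over i = 1, …, 96, with X_I the indicator of one descent.
There are 96 indicators.
For each fixed i, the pair (π(i), π(i+1)) is a uniformly random ordered pair of distinct values from {1, …, 97}; by symmetry P[π(i) > π(i+1)] = 1/2.
By linearity: E[X] = 96 · (1/2) = (97 − 1) · (1/2) = 48 ≈ 48.000000.

E[X] = 48 = 48.000000.


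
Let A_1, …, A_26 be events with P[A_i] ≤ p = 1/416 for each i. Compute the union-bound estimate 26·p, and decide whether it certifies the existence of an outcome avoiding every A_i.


Union bound: P[∪_{i=1}^{26} A_i] ≤ Σ_i P[A_i] ≤ 26·p = 26·(1/416) = 1/16.
Numerically: 1/16 ≈ 0.0625000.
Is 1/16 < 1? YES.
Since P[∪ A_i] ≤ 1/16 < 1, the complement has P[∩ A_i^c] ≥ 1 − 1/16 = 15/16 > 0, so some outcome avoids every A_i.

26·p = 1/16 ≈ 0.0625000; existence CERTIFIED by the union bound.


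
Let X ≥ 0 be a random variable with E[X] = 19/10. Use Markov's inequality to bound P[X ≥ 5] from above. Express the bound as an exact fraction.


μ = E[X] = 19/10, a = 5.
Markov: P[X ≥ 5] ≤ μ/a = (19/10)/5 = 19/50.
Numerically: ≈ 0.3800.
(Since a = 5 > μ = 1.9000, the bound 19/50 is < 1 and informative.)

P[X ≥ 5] ≤ 19/50 ≈ 0.3800.


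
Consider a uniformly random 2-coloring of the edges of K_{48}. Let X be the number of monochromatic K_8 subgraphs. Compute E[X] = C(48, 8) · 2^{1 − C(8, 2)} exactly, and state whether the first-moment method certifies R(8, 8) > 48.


E[X] = C(48, 8) · 2^{1 − 28} = 377348994 · 2^{−27} = 377348994/134217728.
As a reduced fraction: E[X] = 188674497/67108864 ≈ 2.8114691.
Is E[X] < 1? NO.
Since E[X] ≥ 1, the first-moment bound is inconclusive at n = 48; it does NOT by itself certify R(8, 8) > 48.

E[X] = 188674497/67108864 ≈ 2.8114691; E[X] ≥ 1; first-moment method inconclusive here.


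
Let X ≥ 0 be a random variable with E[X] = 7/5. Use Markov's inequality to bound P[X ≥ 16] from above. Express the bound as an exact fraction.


μ = E[X] = 7/5, a = 16.
Markov: P[X ≥ 16] ≤ μ/a = (7/5)/16 = 7/80.
Numerically: ≈ 0.087.
(Since a = 16 > μ = 1.400, the bound 7/80 is < 1 and informative.)

P[X ≥ 16] ≤ 7/80 ≈ 0.087.


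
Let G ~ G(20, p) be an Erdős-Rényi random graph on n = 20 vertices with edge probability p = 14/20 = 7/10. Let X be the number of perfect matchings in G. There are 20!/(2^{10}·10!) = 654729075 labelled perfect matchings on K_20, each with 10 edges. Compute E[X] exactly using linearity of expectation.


K_20 has 20!/(2^{10}·10!) = 654729075 labelled perfect matchings.
For each such perfect matching H, let X_H = 1 if all 10 edges of H are present in G. Then P[X_H = 1] = p^{10} = (7/10)^{10} = 282475249/10000000000.
By linearity of expectation: E[X] = Σ_H E[X_H] = 654729075 · p^{10} = 654729075 · 282475249/10000000000 = 7397790339526587/400000000.
Numerically: E[X] ≈ 1.84945e+07.

E[X] = 654729075 · (7/10)^{10} = 7397790339526587/400000000 ≈ 1.84945e+07.


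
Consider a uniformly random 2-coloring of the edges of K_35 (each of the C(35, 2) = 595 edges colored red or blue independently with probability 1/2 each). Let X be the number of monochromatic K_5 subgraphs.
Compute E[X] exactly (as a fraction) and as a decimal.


Let X = Σ_S X_S over the C(35, 5) = 324632 subsets S of size 5, where X_S = 1 if the K_5 on S is monochromatic.
For a fixed S, the K_5 on S has C(5, 2) = 10 edges. P[all 10 edges red] = (1/2)^10, and likewise for blue, so P[monochromatic] = 2·(1/2)^10 = 2^{1 − 10} = 1/512.
By linearity: E[X] = C(35, 5) · 2^{1 − 10} = 324632 · 1/512 = 40579/64.
Numerically: E[X] ≈ 634.0469.

E[X] = C(35,5)·2^(1−C(5,2)) = 40579/64 ≈ 634.0469.


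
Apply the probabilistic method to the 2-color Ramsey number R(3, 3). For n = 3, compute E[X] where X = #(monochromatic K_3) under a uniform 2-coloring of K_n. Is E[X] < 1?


E[X] = C(3, 3) · 2^{1 − 3} = 1 · 2^{−2} = 1/4.
As a reduced fraction: E[X] = 1/4 ≈ 0.2500.
Is E[X] < 1? YES.
Since E[X] < 1, there exists a 2-coloring of K_{3} with no monochromatic K_3; hence R(3, 3) > 3.

E[X] = 1/4 ≈ 0.2500; E[X] < 1, so R(3, 3) > 3.


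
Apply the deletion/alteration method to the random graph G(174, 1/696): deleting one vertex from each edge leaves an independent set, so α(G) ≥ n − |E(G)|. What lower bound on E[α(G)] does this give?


E[|E(G)|] = C(174, 2)·p = 15051 · (1/696) = 173/8.
E[α(G)] ≥ n − E[|E(G)|] = 174 − 173/8 = 1219/8.
Numerically: ≈ 152.375.
(This is only a lower bound; the true E[α(G)] may be larger.)

E[α(G)] ≥ 1219/8 ≈ 152.375.


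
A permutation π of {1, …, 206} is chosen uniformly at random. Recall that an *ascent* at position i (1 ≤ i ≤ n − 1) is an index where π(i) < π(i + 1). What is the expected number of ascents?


Write X = Σ X_I over i = 1, …, 205, with X_I the indicator of one ascent.
There are 205 indicators.
For each fixed i, the pair (π(i), π(i+1)) is a uniformly random ordered pair of distinct values from {1, …, 206}; by symmetry P[π(i) < π(i+1)] = 1/2.
By linearity: E[X] = 205 · (1/2) = (206 − 1) · (1/2) = 205/2 ≈ 102.500.

E[X] = 205/2 = 102.500.


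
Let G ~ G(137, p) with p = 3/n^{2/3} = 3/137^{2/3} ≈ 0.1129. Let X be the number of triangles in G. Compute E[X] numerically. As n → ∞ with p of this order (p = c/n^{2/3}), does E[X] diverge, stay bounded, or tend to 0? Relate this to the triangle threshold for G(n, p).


Number of potential triangles: C(137, 3) = 419220.
Each occurs with probability p³ ≈ (0.1129)³ ≈ 1.438542e-03.
By linearity: E[X] = C(137, 3)·p³ ≈ 419220 · 1.438542e-03 ≈ 603.0657.
Since α = 2/3 < 1, p = c/n^{2/3} ≫ 1/n is above the triangle threshold p ~ 1/n. Asymptotically E[X] ~ (c³/6)·n^{3(1−α)} = (3³/6)·n^{1} → ∞; triangles are abundant w.h.p.

E[X] ≈ 603.0657; in regime p = Θ(1/n^{2/3}) E[X] diverges (above the triangle threshold p ~ 1/n).


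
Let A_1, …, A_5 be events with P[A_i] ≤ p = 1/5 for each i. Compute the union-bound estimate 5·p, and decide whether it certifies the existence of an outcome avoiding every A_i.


Union bound: P[∪_{i=1}^{5} A_i] ≤ Σ_i P[A_i] ≤ 5·p = 5·(1/5) = 1.
Numerically: 1 ≈ 1.00000.
Is 1 < 1? NO.
Since the bound 1 is ≥ 1, the union bound is uninformative here; it does NOT by itself certify existence.

5·p = 1 ≈ 1.00000; existence NOT certified by the union bound.


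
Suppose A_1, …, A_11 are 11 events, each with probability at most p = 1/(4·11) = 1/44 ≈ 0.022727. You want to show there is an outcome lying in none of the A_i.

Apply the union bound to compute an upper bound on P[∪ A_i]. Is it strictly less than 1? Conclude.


Union bound: P[∪_{i=1}^{11} A_i] ≤ Σ_i P[A_i] ≤ 11·p = 11·(1/44) = 1/4.
Numerically: 1/4 ≈ 0.250000.
Is 1/4 < 1? YES.
Since P[∪ A_i] ≤ 1/4 < 1, the complement has P[∩ A_i^c] ≥ 1 − 1/4 = 3/4 > 0, so some outcome avoids every A_i.

11·p = 1/4 ≈ 0.250000; existence CERTIFIED by the union bound.


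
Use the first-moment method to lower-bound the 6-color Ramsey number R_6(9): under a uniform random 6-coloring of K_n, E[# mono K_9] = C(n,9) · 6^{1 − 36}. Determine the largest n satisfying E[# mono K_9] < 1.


We need C(n, 9) · 6^{1 − 36} < 1, i.e. C(n, 9) < 6^{36 − 1} = 1719070799748422591028658176.
Check values of n near the boundary:
  n = 4403: C(4403, 9) = 1699894433046281918452233150; 1699894433046281918452233150 < 1719070799748422591028658176? YES
  n = 4404: C(4404, 9) = 1703375445537161676647015880; 1703375445537161676647015880 < 1719070799748422591028658176? YES
  n = 4405: C(4405, 9) = 1706862792900636302463627150; 1706862792900636302463627150 < 1719070799748422591028658176? YES
  n = 4406: C(4406, 9) = 1710356485221788389505285700; 1710356485221788389505285700 < 1719070799748422591028658176? YES
  n = 4407: C(4407, 9) = 1713856532599459170657070050; 1713856532599459170657070050 < 1719070799748422591028658176? YES
  n = 4408: C(4408, 9) = 1717362945146264156457459600; 1717362945146264156457459600 < 1719070799748422591028658176? YES
  n = 4409: C(4409, 9) = 1720875732988608787686577131; 1720875732988608787686577131 < 1719070799748422591028658176? NO
  n = 4410: C(4410, 9) = 1724394906266704102180823710; 1724394906266704102180823710 < 1719070799748422591028658176? NO
The largest n with C(n, 9) < 1719070799748422591028658176 is n = 4408 (where E[X] = 35778394690547169926197075/35813974994758803979763712 ≈ 0.999007). Hence R_6(9) > 4408, i.e. R_6(9) ≥ 4409.

Largest n = 4408; hence R_6(9) > 4408.


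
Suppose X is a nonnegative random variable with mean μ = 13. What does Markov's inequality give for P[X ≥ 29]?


μ = E[X] = 13, a = 29.
Markov: P[X ≥ 29] ≤ μ/a = (13)/29 = 13/29.
Numerically: ≈ 0.448.
(Since a = 29 > μ = 13.000, the bound 13/29 is < 1 and informative.)

P[X ≥ 29] ≤ 13/29 ≈ 0.448.


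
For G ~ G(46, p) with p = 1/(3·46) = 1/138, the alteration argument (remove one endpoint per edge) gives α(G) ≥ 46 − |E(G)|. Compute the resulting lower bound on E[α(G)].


E[|E(G)|] = C(46, 2)·p = 1035 · (1/138) = 15/2.
E[α(G)] ≥ n − E[|E(G)|] = 46 − 15/2 = 77/2.
Numerically: ≈ 38.5000.
(This is only a lower bound; the true E[α(G)] may be larger.)

E[α(G)] ≥ 77/2 ≈ 38.5000.


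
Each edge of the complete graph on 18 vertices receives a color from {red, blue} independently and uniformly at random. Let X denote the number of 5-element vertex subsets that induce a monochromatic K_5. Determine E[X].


Let X = Σ_S X_S over the C(18, 5) = 8568 subsets S of size 5, where X_S = 1 if the K_5 on S is monochromatic.
For a fixed S, the K_5 on S has C(5, 2) = 10 edges. P[all 10 edges red] = (1/2)^10, and likewise for blue, so P[monochromatic] = 2·(1/2)^10 = 2^{1 − 10} = 1/512.
By linearity of expectation: E[X] = C(18, 5) · 2^{1 − 10} = 8568 · 1/512 = 1071/64.
Numerically: E[X] ≈ 16.734375.

E[X] = C(18,5)·2^(1−C(5,2)) = 1071/64 ≈ 16.734375.


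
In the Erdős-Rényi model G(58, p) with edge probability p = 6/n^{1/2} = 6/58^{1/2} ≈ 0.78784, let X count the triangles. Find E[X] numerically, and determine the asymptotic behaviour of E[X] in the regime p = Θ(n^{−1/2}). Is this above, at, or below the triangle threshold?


Number of potential triangles: C(58, 3) = 30856.
Each occurs with probability p³ ≈ (0.78784)³ ≈ 4.8900327e-01.
By linearity: E[X] = C(58, 3)·p³ ≈ 30856 · 4.8900327e-01 ≈ 15088.68481.
Since α = 1/2 < 1, p = c/n^{1/2} ≫ 1/n is above the triangle threshold p ~ 1/n. Asymptotically E[X] ~ (c³/6)·n^{3(1−α)} = (6³/6)·n^{1.5} → ∞; triangles are abundant w.h.p.

E[X] ≈ 15088.68481; in regime p = Θ(1/n^{1/2}) E[X] diverges (above the triangle threshold p ~ 1/n).


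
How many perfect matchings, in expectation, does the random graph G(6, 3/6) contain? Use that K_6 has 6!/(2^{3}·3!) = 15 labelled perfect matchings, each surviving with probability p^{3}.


K_6 has 6!/(2^{3}·3!) = 15 labelled perfect matchings.
For each such perfect matching H, let X_H = 1 if all 3 edges of H are present in G. Then P[X_H = 1] = p^{3} = (1/2)^{3} = 1/8.
By linearity: E[X] = Σ_H E[X_H] = 15 · p^{3} = 15 · 1/8 = 15/8.
Numerically: E[X] ≈ 1.875.

E[X] = 15 · (1/2)^{3} = 15/8 ≈ 1.875.


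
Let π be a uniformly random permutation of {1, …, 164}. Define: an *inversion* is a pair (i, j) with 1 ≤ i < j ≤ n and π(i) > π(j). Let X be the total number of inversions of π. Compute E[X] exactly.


Write X = Σ X_I over the C(164, 2) = 13366 pairs i < j, with X_I the indicator of one inversion.
There are 13366 indicators.
For each fixed pair i < j, the values π(i) and π(j) are two distinct elements of {1, …, 164} in uniformly random order; by symmetry P[π(i) > π(j)] = 1/2.
By linearity: E[X] = 13366 · (1/2) = C(164, 2) · (1/2) = 13366/2 = 6683 ≈ 6683.000.

E[X] = 6683 = 6683.000.


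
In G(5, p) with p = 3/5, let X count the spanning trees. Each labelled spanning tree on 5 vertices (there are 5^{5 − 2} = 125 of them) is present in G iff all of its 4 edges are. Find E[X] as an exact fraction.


K_5 has 5^{5 − 2} = 125 labelled spanning trees.
For each such spanning tree H, let X_H = 1 if all 4 edges of H are present in G. Then P[X_H = 1] = p^{4} = (3/5)^{4} = 81/625.
By linearity: E[X] = Σ_H E[X_H] = 125 · p^{4} = 125 · 81/625 = 81/5.
Numerically: E[X] ≈ 16.2.

E[X] = 125 · (3/5)^{4} = 81/5 ≈ 16.2.


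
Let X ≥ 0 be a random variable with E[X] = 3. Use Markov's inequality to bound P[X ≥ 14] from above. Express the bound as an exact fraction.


μ = E[X] = 3, a = 14.
Markov: P[X ≥ 14] ≤ μ/a = (3)/14 = 3/14.
Numerically: ≈ 0.2143.
(Since a = 14 > μ = 3.0000, the bound 3/14 is < 1 and informative.)

P[X ≥ 14] ≤ 3/14 ≈ 0.2143.


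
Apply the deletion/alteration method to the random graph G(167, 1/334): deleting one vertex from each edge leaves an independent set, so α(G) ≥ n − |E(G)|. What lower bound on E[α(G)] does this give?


E[|E(G)|] = C(167, 2)·p = 13861 · (1/334) = 83/2.
E[α(G)] ≥ n − E[|E(G)|] = 167 − 83/2 = 251/2.
Numerically: ≈ 125.500000.
(This is only a lower bound; the true E[α(G)] may be larger.)

E[α(G)] ≥ 251/2 ≈ 125.500000.


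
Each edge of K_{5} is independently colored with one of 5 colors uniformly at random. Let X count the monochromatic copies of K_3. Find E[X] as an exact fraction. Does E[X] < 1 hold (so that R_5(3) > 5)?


E[X] = C(5, 3) · 5^{1 − 3} = 10 · 5^{−2} = 10/25.
As a reduced fraction: E[X] = 2/5 ≈ 0.400000.
Is E[X] < 1? YES.
Since E[X] < 1, there exists a 5-coloring of K_{5} with no monochromatic K_3; hence R_5(3) > 5.

E[X] = 2/5 ≈ 0.400000; E[X] < 1, so R_5(3) > 5.


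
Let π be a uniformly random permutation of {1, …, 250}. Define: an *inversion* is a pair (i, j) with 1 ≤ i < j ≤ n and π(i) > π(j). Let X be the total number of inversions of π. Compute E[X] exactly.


Write X = Σ X_I over the C(250, 2) = 31125 pairs i < j, with X_I the indicator of one inversion.
There are 31125 indicators.
For each fixed pair i < j, the values π(i) and π(j) are two distinct elements of {1, …, 250} in uniformly random order; by symmetry P[π(i) > π(j)] = 1/2.
By linearity: E[X] = 31125 · (1/2) = C(250, 2) · (1/2) = 31125/2 = 31125/2 ≈ 15562.500000.

E[X] = 31125/2 = 15562.500000.


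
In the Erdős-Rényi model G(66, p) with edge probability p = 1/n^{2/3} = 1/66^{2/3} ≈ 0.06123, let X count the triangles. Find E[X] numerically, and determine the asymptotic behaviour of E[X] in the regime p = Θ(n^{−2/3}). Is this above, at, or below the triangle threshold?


Number of potential triangles: C(66, 3) = 45760.
Each occurs with probability p³ ≈ (0.06123)³ ≈ 2.295684e-04.
By linearity: E[X] = C(66, 3)·p³ ≈ 45760 · 2.295684e-04 ≈ 10.5051.
Since α = 2/3 < 1, p = c/n^{2/3} ≫ 1/n is above the triangle threshold p ~ 1/n. Asymptotically E[X] ~ (c³/6)·n^{3(1−α)} = (1³/6)·n^{1} → ∞; triangles are abundant w.h.p.

E[X] ≈ 10.5051; in regime p = Θ(1/n^{2/3}) E[X] diverges (above the triangle threshold p ~ 1/n).


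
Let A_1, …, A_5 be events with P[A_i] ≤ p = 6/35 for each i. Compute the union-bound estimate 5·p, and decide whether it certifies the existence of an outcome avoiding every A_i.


Union bound: P[∪_{i=1}^{5} A_i] ≤ Σ_i P[A_i] ≤ 5·p = 5·(6/35) = 6/7.
Numerically: 6/7 ≈ 0.8571.
Is 6/7 < 1? YES.
Since P[∪ A_i] ≤ 6/7 < 1, the complement has P[∩ A_i^c] ≥ 1 − 6/7 = 1/7 > 0, so some outcome avoids every A_i.

5·p = 6/7 ≈ 0.8571; existence CERTIFIED by the union bound.


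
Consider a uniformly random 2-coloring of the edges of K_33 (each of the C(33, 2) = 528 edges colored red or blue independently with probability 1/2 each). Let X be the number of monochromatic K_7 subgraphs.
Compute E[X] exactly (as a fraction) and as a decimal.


Let X = Σ_S X_S over the C(33, 7) = 4272048 subsets S of size 7, where X_S = 1 if the K_7 on S is monochromatic.
For a fixed S, the K_7 on S has C(7, 2) = 21 edges. P[all 21 edges red] = (1/2)^21, and likewise for blue, so P[monochromatic] = 2·(1/2)^21 = 2^{1 − 21} = 1/1048576.
By linearity: E[X] = C(33, 7) · 2^{1 − 21} = 4272048 · 1/1048576 = 267003/65536.
Numerically: E[X] ≈ 4.0741.

E[X] = C(33,7)·2^(1−C(7,2)) = 267003/65536 ≈ 4.0741.


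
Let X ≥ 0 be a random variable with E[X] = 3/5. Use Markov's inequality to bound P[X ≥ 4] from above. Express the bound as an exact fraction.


μ = E[X] = 3/5, a = 4.
Markov: P[X ≥ 4] ≤ μ/a = (3/5)/4 = 3/20.
Numerically: ≈ 0.1500.
(Since a = 4 > μ = 0.6000, the bound 3/20 is < 1 and informative.)

P[X ≥ 4] ≤ 3/20 ≈ 0.1500.


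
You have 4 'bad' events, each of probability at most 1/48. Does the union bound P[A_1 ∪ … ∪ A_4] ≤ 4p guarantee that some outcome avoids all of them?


Union bound: P[∪_{i=1}^{4} A_i] ≤ Σ_i P[A_i] ≤ 4·p = 4·(1/48) = 1/12.
Numerically: 1/12 ≈ 0.083333.
Is 1/12 < 1? YES.
Since P[∪ A_i] ≤ 1/12 < 1, the complement has P[∩ A_i^c] ≥ 1 − 1/12 = 11/12 > 0, so some outcome avoids every A_i.

4·p = 1/12 ≈ 0.083333; existence CERTIFIED by the union bound.


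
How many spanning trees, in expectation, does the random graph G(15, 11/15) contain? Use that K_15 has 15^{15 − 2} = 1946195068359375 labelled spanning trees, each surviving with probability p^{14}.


K_15 has 15^{15 − 2} = 1946195068359375 labelled spanning trees.
For each such spanning tree H, let X_H = 1 if all 14 edges of H are present in G. Then P[X_H = 1] = p^{14} = (11/15)^{14} = 379749833583241/29192926025390625.
Summing the indicators: E[X] = Σ_H E[X_H] = 1946195068359375 · p^{14} = 1946195068359375 · 379749833583241/29192926025390625 = 379749833583241/15.
Numerically: E[X] ≈ 2.53e+13.

E[X] = 1946195068359375 · (11/15)^{14} = 379749833583241/15 ≈ 2.53e+13.


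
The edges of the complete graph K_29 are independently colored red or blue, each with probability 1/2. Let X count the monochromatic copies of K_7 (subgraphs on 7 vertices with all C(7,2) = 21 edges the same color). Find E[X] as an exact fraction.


Let X = Σ_S X_S over the C(29, 7) = 1560780 subsets S of size 7, where X_S = 1 if the K_7 on S is monochromatic.
For a fixed S, the K_7 on S has C(7, 2) = 21 edges. P[all 21 edges red] = (1/2)^21, and likewise for blue, so P[monochromatic] = 2·(1/2)^21 = 2^{1 − 21} = 1/1048576.
By linearity: E[X] = C(29, 7) · 2^{1 − 21} = 1560780 · 1/1048576 = 390195/262144.
Numerically: E[X] ≈ 1.488476.

E[X] = C(29,7)·2^(1−C(7,2)) = 390195/262144 ≈ 1.488476.


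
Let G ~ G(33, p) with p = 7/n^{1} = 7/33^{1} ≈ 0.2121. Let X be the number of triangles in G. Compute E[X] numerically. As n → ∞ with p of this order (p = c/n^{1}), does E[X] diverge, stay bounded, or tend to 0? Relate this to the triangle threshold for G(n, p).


Number of potential triangles: C(33, 3) = 5456.
Each occurs with probability p³ ≈ (0.2121)³ ≈ 9.544481e-03.
By linearity: E[X] = C(33, 3)·p³ ≈ 5456 · 9.544481e-03 ≈ 52.0747.
Here α = 1, so p = 7/n is exactly at the triangle threshold p ~ 1/n. Asymptotically E[X] → c³/6 = 7³/6 = 343/6 ≈ 57.1667, a bounded constant. In this regime the triangle count is asymptotically Poisson(c³/6).

E[X] ≈ 52.0747; in regime p = Θ(1/n^{1}) E[X] stays bounded (at the triangle threshold p ~ 1/n).


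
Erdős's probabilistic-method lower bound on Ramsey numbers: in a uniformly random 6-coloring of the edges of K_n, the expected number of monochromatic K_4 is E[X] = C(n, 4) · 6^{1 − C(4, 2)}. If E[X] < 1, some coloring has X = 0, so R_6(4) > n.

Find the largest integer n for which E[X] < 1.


We need C(n, 4) · 6^{1 − 6} < 1, i.e. C(n, 4) < 6^{6 − 1} = 7776.
Check values of n near the boundary:
  n = 20: C(20, 4) = 4845; 4845 < 7776? YES
  n = 21: C(21, 4) = 5985; 5985 < 7776? YES
  n = 22: C(22, 4) = 7315; 7315 < 7776? YES
  n = 23: C(23, 4) = 8855; 8855 < 7776? NO
The largest n with C(n, 4) < 7776 is n = 22 (where E[X] = 7315/7776 ≈ 0.941). Hence R_6(4) > 22, i.e. R_6(4) ≥ 23.

Largest n = 22; hence R_6(4) > 22.


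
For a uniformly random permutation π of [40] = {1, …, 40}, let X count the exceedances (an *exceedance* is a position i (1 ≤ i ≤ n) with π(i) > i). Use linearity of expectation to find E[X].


Write X = Σ_{i=1}^{40} X_i, where X_i = 1_{π(i) > i}.
For each fixed i, π(i) is uniform over {1, …, 40} (marginal of a uniform permutation), so P[π(i) > i] = (n − i)/n. Summing: Σ_{i=1}^{40} (n − i)/n = (0 + 1 + … + 39)/40 = 40(40 − 1)/(2·40) = (40 − 1)/2.
Hence E[X] = Σ_{i=1}^{40} (40 − i)/40 = 39/2 ≈ 19.500000.

E[X] = 39/2 = 19.500000.


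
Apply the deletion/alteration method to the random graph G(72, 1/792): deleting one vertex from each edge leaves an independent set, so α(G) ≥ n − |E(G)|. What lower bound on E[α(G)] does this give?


E[|E(G)|] = C(72, 2)·p = 2556 · (1/792) = 71/22.
E[α(G)] ≥ n − E[|E(G)|] = 72 − 71/22 = 1513/22.
Numerically: ≈ 68.77273.
(This is only a lower bound; the true E[α(G)] may be larger.)

E[α(G)] ≥ 1513/22 ≈ 68.77273.


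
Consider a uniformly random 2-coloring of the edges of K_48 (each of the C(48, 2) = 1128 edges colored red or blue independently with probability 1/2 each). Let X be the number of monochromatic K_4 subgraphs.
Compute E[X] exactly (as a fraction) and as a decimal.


Let X = Σ_S X_S over the C(48, 4) = 194580 subsets S of size 4, where X_S = 1 if the K_4 on S is monochromatic.
For a fixed S, the K_4 on S has C(4, 2) = 6 edges. P[all 6 edges red] = (1/2)^6, and likewise for blue, so P[monochromatic] = 2·(1/2)^6 = 2^{1 − 6} = 1/32.
By linearity of expectation: E[X] = C(48, 4) · 2^{1 − 6} = 194580 · 1/32 = 48645/8.
Numerically: E[X] ≈ 6080.625000.

E[X] = C(48,4)·2^(1−C(4,2)) = 48645/8 ≈ 6080.625000.
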